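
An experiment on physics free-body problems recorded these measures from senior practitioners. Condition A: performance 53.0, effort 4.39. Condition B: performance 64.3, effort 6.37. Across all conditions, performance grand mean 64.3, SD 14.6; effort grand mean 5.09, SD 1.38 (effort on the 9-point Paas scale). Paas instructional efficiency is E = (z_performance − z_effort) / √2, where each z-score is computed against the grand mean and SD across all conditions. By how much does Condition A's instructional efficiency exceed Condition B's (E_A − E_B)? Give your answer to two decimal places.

Condition A: z_P = (53.0 − 64.3)/14.6 = -0.7740; z_E = (4.39 − 5.09)/1.38 = -0.5072; E_A = (-0.7740 − (-0.5072))/√2 = -0.1887.
Condition B: z_P = (64.3 − 64.3)/14.6 = 0.0000; z_E = (6.37 − 5.09)/1.38 = 0.9275; E_B = (0.0000 − 0.9275)/√2 = -0.6558.
E_A − E_B = -0.1887 − (-0.6558) = 0.4671 ≈ 0.47.

0.47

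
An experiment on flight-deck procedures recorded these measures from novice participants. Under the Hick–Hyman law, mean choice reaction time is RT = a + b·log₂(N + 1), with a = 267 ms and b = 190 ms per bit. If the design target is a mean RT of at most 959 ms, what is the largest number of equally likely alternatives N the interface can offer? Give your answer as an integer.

11

Set 267 + 190·log₂(N + 1) ≤ 959.
log₂(N + 1) ≤ (959 − 267) / 190 = 3.6421.
N + 1 ≤ 2^3.6421 = 12.4848.
N ≤ 11.4848, so the largest integer N is 11.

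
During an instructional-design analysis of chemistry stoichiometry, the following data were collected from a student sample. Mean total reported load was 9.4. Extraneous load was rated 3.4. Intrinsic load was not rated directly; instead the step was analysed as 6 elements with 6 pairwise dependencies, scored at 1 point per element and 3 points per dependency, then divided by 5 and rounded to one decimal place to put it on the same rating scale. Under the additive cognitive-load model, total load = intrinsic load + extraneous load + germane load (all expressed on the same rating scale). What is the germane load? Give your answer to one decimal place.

Intrinsic (element-interactivity): (6 × 1 + 6 × 3) / 5 = 24 / 5 = 4.8000 → 4.8.
germane load = total − intrinsic − extraneous
             = 9.4 − 4.8 − 3.4 = 1.2.

1.2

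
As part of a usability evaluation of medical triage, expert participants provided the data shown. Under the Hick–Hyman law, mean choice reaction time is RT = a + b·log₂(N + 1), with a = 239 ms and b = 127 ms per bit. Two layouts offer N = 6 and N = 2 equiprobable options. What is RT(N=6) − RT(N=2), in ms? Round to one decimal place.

RT(6) = 239 + 127·log₂(7) = 239 + 127·2.8074 = 595.5398 ms.
RT(2) = 239 + 127·log₂(3) = 239 + 127·1.5850 = 440.2950 ms.
Difference = 595.5398 − 440.2950 = 155.2448 ≈ 155.2 ms.

155.2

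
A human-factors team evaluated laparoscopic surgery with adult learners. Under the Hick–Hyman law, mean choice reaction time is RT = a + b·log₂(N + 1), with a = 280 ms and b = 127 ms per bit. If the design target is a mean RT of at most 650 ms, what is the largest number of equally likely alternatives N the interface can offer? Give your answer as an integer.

Set 280 + 127·log₂(N + 1) ≤ 650.
log₂(N + 1) ≤ (650 − 280) / 127 = 2.9134.
N + 1 ≤ 2^2.9134 = 7.5339.
N ≤ 6.5339, so the largest integer N is 6.

6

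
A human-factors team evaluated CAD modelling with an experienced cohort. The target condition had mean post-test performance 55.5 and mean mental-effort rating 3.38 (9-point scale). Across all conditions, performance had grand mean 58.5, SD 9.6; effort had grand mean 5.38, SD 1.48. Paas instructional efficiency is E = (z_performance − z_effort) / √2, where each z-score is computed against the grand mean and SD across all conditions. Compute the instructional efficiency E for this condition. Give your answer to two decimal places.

z_performance = (55.5 − 58.5) / 9.6 = -3.0000 / 9.6 = -0.3125.
z_effort = (3.38 − 5.38) / 1.48 = -2.0000 / 1.48 = -1.3514.
z_P − z_E = -0.3125 − (-1.3514) = 1.0389.
E = 1.0389 / √2 = 1.0389 / 1.41421 = 0.7346 ≈ 0.73.

0.73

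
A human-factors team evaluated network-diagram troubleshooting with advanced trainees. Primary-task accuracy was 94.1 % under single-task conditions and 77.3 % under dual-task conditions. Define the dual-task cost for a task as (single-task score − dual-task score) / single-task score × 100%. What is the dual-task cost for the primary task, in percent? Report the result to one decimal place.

Cost = (94.1 − 77.3) / 94.1 × 100%
     = 16.8000 / 94.1 × 100% = 17.8533%.
≈ 17.9%.

17.9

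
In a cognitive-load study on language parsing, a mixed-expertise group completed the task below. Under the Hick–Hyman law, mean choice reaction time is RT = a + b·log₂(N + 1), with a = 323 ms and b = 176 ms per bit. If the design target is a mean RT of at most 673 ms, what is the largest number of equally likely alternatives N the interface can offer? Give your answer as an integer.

2

Set 323 + 176·log₂(N + 1) ≤ 673.
log₂(N + 1) ≤ (673 − 323) / 176 = 1.9886.
N + 1 ≤ 2^1.9886 = 3.9685.
N ≤ 2.9685, so the largest integer N is 2.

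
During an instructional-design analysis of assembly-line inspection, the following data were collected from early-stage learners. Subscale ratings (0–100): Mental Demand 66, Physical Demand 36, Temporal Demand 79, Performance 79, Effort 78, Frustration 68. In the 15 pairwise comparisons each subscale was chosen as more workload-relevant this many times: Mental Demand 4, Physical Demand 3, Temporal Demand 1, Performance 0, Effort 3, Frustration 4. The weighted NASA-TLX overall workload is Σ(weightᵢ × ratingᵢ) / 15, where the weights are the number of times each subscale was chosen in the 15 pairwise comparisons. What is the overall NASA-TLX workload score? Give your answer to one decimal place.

The tallies are the weights (they sum to 15).
Weighted sum = 4·66 + 3·36 + 1·79 + 0·79 + 3·78 + 4·68
            = 264 + 108 + 79 + 0 + 234 + 272 = 957.
Overall workload = 957 / 15 = 63.8000 ≈ 63.8.

63.8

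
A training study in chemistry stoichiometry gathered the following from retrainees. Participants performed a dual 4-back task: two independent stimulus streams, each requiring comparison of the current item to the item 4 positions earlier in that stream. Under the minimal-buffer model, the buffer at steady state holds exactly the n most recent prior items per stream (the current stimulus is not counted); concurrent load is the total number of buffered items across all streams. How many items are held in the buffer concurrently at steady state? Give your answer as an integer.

Each stream's buffer holds its 4 most recent prior items.
Two independent streams: 2 × 4 = 8 buffered items at steady state.

8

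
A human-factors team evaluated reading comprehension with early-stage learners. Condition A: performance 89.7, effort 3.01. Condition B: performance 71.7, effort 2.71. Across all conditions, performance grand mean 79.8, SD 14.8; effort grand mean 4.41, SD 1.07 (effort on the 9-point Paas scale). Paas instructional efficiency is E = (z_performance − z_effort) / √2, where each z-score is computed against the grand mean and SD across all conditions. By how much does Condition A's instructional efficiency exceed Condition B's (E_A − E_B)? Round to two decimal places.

Condition A: z_P = (89.7 − 79.8)/14.8 = 0.6689; z_E = (3.01 − 4.41)/1.07 = -1.3084; E_A = (0.6689 − (-1.3084))/√2 = 1.3982.
Condition B: z_P = (71.7 − 79.8)/14.8 = -0.5473; z_E = (2.71 − 4.41)/1.07 = -1.5888; E_B = (-0.5473 − (-1.5888))/√2 = 0.7365.
E_A − E_B = 1.3982 − 0.7365 = 0.6617 ≈ 0.66.

0.66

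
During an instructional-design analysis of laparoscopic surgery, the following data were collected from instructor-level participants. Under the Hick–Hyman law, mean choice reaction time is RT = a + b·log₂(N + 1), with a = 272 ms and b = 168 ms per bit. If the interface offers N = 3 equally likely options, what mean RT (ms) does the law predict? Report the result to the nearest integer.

608

log₂(3 + 1) = log₂(4) = 2.0000.
RT = 272 + 168 × 2.0000 = 272 + 336.0000 = 608.0000 ms.
≈ 608 ms.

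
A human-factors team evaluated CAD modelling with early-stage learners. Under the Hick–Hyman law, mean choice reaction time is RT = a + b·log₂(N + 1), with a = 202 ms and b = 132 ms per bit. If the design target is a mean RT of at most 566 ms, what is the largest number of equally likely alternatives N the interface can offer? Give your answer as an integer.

5

Set 202 + 132·log₂(N + 1) ≤ 566.
log₂(N + 1) ≤ (566 − 202) / 132 = 2.7576.
N + 1 ≤ 2^2.7576 = 6.7627.
N ≤ 5.7627, so the largest integer N is 5.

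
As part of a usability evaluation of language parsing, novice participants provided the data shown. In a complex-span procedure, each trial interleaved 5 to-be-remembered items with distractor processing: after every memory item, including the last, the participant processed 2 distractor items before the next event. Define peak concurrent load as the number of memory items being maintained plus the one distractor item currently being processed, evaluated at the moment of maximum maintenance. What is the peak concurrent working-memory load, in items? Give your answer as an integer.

6

Maintenance is greatest during the distractor(s) after memory item 5: all 5 memory items are being held.
One distractor item is concurrently being processed.
Peak concurrent load = 5 + 1 = 6 items.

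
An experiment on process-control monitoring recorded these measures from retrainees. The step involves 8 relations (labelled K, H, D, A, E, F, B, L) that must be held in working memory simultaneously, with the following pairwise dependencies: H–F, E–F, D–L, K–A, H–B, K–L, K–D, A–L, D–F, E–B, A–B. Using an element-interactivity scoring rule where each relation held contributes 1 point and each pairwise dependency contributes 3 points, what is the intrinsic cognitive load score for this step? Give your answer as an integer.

Count of relations held simultaneously: 8.
Count of pairwise dependencies listed: 11.
Element contribution: 8 × 1 = 8.
Interaction contribution: 11 × 3 = 33.
Intrinsic load = 8 + 33 = 41.

41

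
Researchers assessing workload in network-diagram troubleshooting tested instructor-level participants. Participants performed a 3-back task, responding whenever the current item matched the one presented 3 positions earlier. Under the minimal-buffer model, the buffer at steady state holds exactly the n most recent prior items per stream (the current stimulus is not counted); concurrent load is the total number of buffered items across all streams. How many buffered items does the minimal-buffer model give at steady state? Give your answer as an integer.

The buffer holds the 3 most recent prior items.
Steady-state concurrent load = 3 items.

3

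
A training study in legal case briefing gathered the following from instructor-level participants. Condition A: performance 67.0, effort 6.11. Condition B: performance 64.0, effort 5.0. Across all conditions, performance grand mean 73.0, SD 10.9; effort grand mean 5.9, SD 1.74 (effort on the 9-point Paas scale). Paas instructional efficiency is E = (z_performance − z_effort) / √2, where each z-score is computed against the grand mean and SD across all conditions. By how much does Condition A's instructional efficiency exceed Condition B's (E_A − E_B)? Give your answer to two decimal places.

-0.26

Condition A: z_P = (67.0 − 73.0)/10.9 = -0.5505; z_E = (6.11 − 5.9)/1.74 = 0.1207; E_A = (-0.5505 − 0.1207)/√2 = -0.4746.
Condition B: z_P = (64.0 − 73.0)/10.9 = -0.8257; z_E = (5.0 − 5.9)/1.74 = -0.5172; E_B = (-0.8257 − (-0.5172))/√2 = -0.2181.
E_A − E_B = -0.4746 − (-0.2181) = -0.2565 ≈ -0.26.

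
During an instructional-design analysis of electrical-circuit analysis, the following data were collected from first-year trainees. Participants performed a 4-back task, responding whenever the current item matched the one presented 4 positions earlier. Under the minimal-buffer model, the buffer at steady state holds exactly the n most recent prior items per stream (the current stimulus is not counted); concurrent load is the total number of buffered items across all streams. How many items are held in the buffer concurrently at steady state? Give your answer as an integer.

4

The buffer holds the 4 most recent prior items.
Steady-state concurrent load = 4 items.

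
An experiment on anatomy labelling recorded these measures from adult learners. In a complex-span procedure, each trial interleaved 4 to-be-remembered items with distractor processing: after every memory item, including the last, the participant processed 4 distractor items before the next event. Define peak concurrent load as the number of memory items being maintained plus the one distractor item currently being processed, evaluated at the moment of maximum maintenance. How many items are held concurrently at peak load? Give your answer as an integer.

Maintenance is greatest during the distractor(s) after memory item 4: all 4 memory items are being held.
One distractor item is concurrently being processed.
Peak concurrent load = 4 + 1 = 5 items.

5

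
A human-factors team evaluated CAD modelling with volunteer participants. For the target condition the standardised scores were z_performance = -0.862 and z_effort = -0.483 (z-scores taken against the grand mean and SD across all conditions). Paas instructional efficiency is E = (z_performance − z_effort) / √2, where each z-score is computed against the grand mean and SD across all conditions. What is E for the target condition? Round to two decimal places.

z_P − z_E = -0.862 − (-0.483) = -0.3790.
E = -0.3790 / √2 = -0.3790 / 1.41421 = -0.2680 ≈ -0.27.

-0.27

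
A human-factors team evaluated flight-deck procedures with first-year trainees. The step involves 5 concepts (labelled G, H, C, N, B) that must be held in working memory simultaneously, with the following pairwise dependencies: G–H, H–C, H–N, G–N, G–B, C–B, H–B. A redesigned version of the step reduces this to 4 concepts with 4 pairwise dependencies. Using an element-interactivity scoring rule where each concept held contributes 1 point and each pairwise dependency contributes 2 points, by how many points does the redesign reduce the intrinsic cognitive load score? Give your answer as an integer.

Original: 5 × 1 + 7 × 2 = 5 + 14 = 19.
Redesigned: 4 × 1 + 4 × 2 = 4 + 8 = 12.
Reduction = 19 − 12 = 7.

7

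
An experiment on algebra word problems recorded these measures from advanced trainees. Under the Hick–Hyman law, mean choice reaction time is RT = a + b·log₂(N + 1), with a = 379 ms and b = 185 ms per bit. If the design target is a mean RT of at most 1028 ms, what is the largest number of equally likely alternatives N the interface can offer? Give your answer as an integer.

10

Set 379 + 185·log₂(N + 1) ≤ 1028.
log₂(N + 1) ≤ (1028 − 379) / 185 = 3.5081.
N + 1 ≤ 2^3.5081 = 11.3774.
N ≤ 10.3774, so the largest integer N is 10.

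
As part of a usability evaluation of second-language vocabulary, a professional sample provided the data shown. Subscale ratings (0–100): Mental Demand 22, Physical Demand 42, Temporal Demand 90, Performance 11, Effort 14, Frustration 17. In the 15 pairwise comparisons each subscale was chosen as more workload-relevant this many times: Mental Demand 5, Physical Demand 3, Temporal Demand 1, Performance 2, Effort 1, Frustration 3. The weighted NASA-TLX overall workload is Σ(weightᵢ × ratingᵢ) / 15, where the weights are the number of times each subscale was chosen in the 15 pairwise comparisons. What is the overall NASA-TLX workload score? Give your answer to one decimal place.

The tallies are the weights (they sum to 15).
Weighted sum = 5·22 + 3·42 + 1·90 + 2·11 + 1·14 + 3·17
            = 110 + 126 + 90 + 22 + 14 + 51 = 413.
Overall workload = 413 / 15 = 27.5333 ≈ 27.5.

27.5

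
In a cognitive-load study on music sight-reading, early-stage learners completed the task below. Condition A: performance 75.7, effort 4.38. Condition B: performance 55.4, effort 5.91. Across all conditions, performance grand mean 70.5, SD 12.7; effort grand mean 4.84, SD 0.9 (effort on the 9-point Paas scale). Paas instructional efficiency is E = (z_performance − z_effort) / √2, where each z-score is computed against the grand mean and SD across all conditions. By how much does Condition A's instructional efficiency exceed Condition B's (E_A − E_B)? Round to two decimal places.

2.33

Condition A: z_P = (75.7 − 70.5)/12.7 = 0.4094; z_E = (4.38 − 4.84)/0.9 = -0.5111; E_A = (0.4094 − (-0.5111))/√2 = 0.6509.
Condition B: z_P = (55.4 − 70.5)/12.7 = -1.1890; z_E = (5.91 − 4.84)/0.9 = 1.1889; E_B = (-1.1890 − 1.1889)/√2 = -1.6814.
E_A − E_B = 0.6509 − (-1.6814) = 2.3323 ≈ 2.33.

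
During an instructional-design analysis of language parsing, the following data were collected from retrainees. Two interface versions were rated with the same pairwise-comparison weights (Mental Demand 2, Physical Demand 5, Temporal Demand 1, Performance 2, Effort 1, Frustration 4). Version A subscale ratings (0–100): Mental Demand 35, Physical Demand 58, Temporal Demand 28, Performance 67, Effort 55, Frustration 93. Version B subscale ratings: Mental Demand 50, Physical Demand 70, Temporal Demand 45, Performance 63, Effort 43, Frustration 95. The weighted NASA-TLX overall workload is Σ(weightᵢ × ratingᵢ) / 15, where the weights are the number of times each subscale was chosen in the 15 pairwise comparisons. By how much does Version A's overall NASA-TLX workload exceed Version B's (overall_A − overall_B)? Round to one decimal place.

Version A weighted sum = 2·35 + 5·58 + 1·28 + 2·67 + 1·55 + 4·93 = 70 + 290 + 28 + 134 + 55 + 372 = 949; overall_A = 949/15 = 63.2667.
Version B weighted sum = 2·50 + 5·70 + 1·45 + 2·63 + 1·43 + 4·95 = 100 + 350 + 45 + 126 + 43 + 380 = 1044; overall_B = 1044/15 = 69.6000.
Difference = 63.2667 − 69.6000 = -6.3333 ≈ -6.3.

-6.3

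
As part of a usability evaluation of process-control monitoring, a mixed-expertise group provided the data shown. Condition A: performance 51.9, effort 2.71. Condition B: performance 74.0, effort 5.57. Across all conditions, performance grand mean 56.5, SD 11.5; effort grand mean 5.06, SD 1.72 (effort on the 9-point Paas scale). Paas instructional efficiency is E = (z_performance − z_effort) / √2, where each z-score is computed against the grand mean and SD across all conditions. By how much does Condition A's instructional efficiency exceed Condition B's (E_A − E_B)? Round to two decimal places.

-0.18

Condition A: z_P = (51.9 − 56.5)/11.5 = -0.4000; z_E = (2.71 − 5.06)/1.72 = -1.3663; E_A = (-0.4000 − (-1.3663))/√2 = 0.6833.
Condition B: z_P = (74.0 − 56.5)/11.5 = 1.5217; z_E = (5.57 − 5.06)/1.72 = 0.2965; E_B = (1.5217 − 0.2965)/√2 = 0.8663.
E_A − E_B = 0.6833 − 0.8663 = -0.1830 ≈ -0.18.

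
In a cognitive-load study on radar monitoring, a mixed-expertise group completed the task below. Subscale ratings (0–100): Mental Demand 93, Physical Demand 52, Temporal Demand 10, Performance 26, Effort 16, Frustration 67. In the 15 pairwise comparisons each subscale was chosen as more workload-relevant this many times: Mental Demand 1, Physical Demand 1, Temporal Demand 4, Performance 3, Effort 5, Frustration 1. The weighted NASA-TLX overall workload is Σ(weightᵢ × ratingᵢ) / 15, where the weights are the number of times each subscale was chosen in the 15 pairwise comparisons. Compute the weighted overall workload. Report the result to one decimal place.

27.3

The tallies are the weights (they sum to 15).
Weighted sum = 1·93 + 1·52 + 4·10 + 3·26 + 5·16 + 1·67
            = 93 + 52 + 40 + 78 + 80 + 67 = 410.
Overall workload = 410 / 15 = 27.3333 ≈ 27.3.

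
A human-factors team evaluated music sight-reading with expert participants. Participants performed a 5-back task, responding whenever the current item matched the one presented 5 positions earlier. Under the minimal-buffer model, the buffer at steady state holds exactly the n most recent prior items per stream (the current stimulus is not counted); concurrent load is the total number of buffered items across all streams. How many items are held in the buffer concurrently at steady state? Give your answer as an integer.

5

The buffer holds the 5 most recent prior items.
Steady-state concurrent load = 5 items.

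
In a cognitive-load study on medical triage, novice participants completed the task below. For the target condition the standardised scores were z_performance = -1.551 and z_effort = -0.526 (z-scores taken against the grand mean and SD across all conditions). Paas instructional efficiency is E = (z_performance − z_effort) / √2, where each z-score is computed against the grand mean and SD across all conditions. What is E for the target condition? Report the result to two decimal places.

z_P − z_E = -1.551 − (-0.526) = -1.0250.
E = -1.0250 / √2 = -1.0250 / 1.41421 = -0.7248 ≈ -0.72.

-0.72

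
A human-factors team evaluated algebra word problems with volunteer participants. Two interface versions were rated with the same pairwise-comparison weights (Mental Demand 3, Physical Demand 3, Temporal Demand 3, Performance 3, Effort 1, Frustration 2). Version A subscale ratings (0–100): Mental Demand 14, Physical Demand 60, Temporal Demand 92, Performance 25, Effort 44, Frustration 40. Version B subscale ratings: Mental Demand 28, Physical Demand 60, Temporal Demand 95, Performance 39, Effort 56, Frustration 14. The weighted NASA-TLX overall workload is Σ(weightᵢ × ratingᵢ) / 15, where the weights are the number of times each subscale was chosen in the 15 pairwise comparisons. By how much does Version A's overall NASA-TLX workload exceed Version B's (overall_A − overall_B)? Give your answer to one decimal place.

Version A weighted sum = 3·14 + 3·60 + 3·92 + 3·25 + 1·44 + 2·40 = 42 + 180 + 276 + 75 + 44 + 80 = 697; overall_A = 697/15 = 46.4667.
Version B weighted sum = 3·28 + 3·60 + 3·95 + 3·39 + 1·56 + 2·14 = 84 + 180 + 285 + 117 + 56 + 28 = 750; overall_B = 750/15 = 50.0000.
Difference = 46.4667 − 50.0000 = -3.5333 ≈ -3.5.

-3.5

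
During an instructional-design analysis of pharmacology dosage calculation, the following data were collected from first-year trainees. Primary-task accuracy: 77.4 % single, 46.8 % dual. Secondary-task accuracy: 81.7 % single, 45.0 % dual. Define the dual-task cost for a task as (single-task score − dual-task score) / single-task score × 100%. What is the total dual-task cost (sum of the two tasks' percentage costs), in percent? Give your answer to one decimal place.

Primary cost = (77.4 − 46.8) / 77.4 × 100% = 39.5349%.
Secondary cost = (81.7 − 45.0) / 81.7 × 100% = 44.9204%.
Total = 39.5349% + 44.9204% = 84.4553% ≈ 84.5%.

84.5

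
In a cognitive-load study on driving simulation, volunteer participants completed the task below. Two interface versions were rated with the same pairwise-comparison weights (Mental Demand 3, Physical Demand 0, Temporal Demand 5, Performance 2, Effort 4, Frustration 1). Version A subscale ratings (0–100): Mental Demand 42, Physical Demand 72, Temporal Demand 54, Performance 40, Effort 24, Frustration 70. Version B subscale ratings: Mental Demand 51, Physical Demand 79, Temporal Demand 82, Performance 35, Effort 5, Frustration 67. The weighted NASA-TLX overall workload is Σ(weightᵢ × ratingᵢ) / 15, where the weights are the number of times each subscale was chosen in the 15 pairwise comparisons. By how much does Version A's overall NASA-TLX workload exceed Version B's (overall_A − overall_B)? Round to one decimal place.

Version A weighted sum = 3·42 + 0·72 + 5·54 + 2·40 + 4·24 + 1·70 = 126 + 0 + 270 + 80 + 96 + 70 = 642; overall_A = 642/15 = 42.8000.
Version B weighted sum = 3·51 + 0·79 + 5·82 + 2·35 + 4·5 + 1·67 = 153 + 0 + 410 + 70 + 20 + 67 = 720; overall_B = 720/15 = 48.0000.
Difference = 42.8000 − 48.0000 = -5.2000 ≈ -5.2.

-5.2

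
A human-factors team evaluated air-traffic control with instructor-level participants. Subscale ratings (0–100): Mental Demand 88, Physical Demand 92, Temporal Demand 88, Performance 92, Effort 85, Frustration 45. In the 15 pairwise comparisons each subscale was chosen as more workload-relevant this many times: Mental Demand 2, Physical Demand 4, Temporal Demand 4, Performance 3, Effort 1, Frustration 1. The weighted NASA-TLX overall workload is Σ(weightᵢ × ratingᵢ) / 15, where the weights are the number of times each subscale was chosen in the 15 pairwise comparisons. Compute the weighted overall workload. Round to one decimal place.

86.8

The tallies are the weights (they sum to 15).
Weighted sum = 2·88 + 4·92 + 4·88 + 3·92 + 1·85 + 1·45
            = 176 + 368 + 352 + 276 + 85 + 45 = 1302.
Overall workload = 1302 / 15 = 86.8000 ≈ 86.8.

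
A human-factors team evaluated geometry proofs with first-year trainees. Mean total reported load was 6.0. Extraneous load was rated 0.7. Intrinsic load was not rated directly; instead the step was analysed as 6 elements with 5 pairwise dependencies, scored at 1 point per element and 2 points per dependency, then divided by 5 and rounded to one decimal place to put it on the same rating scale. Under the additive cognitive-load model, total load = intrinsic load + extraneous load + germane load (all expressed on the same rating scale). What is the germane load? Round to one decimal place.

Intrinsic (element-interactivity): (6 × 1 + 5 × 2) / 5 = 16 / 5 = 3.2000 → 3.2.
germane load = total − intrinsic − extraneous
             = 6.0 − 3.2 − 0.7 = 2.1.

2.1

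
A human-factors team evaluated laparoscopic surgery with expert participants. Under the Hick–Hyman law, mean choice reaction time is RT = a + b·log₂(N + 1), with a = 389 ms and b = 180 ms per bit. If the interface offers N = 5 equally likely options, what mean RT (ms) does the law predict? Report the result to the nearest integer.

854

log₂(5 + 1) = log₂(6) = 2.5850.
RT = 389 + 180 × 2.5850 = 389 + 465.3000 = 854.3000 ms.
≈ 854 ms.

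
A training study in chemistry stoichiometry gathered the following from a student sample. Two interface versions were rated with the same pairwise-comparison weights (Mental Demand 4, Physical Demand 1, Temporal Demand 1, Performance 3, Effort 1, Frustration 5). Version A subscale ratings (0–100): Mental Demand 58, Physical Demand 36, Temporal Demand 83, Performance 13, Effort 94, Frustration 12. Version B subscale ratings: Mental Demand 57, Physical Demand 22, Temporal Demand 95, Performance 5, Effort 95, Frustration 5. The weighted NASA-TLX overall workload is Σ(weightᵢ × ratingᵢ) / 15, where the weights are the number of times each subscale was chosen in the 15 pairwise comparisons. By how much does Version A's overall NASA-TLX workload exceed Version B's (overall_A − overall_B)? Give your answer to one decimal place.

Version A weighted sum = 4·58 + 1·36 + 1·83 + 3·13 + 1·94 + 5·12 = 232 + 36 + 83 + 39 + 94 + 60 = 544; overall_A = 544/15 = 36.2667.
Version B weighted sum = 4·57 + 1·22 + 1·95 + 3·5 + 1·95 + 5·5 = 228 + 22 + 95 + 15 + 95 + 25 = 480; overall_B = 480/15 = 32.0000.
Difference = 36.2667 − 32.0000 = 4.2667 ≈ 4.3.

4.3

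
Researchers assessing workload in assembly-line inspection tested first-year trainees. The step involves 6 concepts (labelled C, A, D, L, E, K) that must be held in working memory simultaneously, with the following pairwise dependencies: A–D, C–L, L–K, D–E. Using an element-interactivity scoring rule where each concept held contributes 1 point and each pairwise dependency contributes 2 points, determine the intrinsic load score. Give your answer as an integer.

14

Count of concepts held simultaneously: 6.
Count of pairwise dependencies listed: 4.
Element contribution: 6 × 1 = 6.
Interaction contribution: 4 × 2 = 8.
Intrinsic load = 6 + 8 = 14.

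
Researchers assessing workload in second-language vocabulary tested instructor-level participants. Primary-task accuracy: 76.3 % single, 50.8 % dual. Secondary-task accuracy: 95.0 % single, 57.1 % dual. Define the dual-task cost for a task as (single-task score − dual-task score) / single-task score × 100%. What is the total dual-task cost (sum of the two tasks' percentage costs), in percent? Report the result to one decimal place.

73.3

Primary cost = (76.3 − 50.8) / 76.3 × 100% = 33.4207%.
Secondary cost = (95.0 − 57.1) / 95.0 × 100% = 39.8947%.
Total = 33.4207% + 39.8947% = 73.3154% ≈ 73.3%.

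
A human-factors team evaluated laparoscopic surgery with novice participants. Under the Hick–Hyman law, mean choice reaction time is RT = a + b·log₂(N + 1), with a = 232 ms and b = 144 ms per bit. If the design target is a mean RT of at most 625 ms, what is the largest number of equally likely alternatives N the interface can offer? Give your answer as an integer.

5

Set 232 + 144·log₂(N + 1) ≤ 625.
log₂(N + 1) ≤ (625 − 232) / 144 = 2.7292.
N + 1 ≤ 2^2.7292 = 6.6309.
N ≤ 5.6309, so the largest integer N is 5.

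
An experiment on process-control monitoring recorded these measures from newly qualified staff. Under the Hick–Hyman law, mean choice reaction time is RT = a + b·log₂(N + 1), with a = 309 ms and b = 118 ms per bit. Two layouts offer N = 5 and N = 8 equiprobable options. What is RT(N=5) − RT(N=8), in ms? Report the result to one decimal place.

-69.0

RT(5) = 309 + 118·log₂(6) = 309 + 118·2.5850 = 614.0300 ms.
RT(8) = 309 + 118·log₂(9) = 309 + 118·3.1699 = 683.0482 ms.
Difference = 614.0300 − 683.0482 = -69.0182 ≈ -69.0 ms.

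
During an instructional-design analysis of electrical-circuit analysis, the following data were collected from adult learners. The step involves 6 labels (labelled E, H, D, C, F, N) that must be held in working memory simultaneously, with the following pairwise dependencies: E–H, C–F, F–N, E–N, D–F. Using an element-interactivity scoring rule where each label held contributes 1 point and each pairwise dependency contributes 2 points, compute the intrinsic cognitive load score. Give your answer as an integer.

16

Count of labels held simultaneously: 6.
Count of pairwise dependencies listed: 5.
Element contribution: 6 × 1 = 6.
Interaction contribution: 5 × 2 = 10.
Intrinsic load = 6 + 10 = 16.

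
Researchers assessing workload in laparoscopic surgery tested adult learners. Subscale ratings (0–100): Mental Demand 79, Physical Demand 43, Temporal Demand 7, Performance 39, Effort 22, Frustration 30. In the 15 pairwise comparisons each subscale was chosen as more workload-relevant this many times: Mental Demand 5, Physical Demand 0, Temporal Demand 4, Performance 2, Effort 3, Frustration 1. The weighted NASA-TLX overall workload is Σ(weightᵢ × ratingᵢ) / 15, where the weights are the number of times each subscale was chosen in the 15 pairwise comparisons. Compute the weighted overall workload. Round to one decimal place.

The tallies are the weights (they sum to 15).
Weighted sum = 5·79 + 0·43 + 4·7 + 2·39 + 3·22 + 1·30
            = 395 + 0 + 28 + 78 + 66 + 30 = 597.
Overall workload = 597 / 15 = 39.8000 ≈ 39.8.

39.8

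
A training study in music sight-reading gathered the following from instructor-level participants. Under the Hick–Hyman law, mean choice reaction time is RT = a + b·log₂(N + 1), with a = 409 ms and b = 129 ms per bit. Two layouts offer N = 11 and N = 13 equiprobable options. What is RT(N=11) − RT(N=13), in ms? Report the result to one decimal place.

-28.7

RT(11) = 409 + 129·log₂(12) = 409 + 129·3.5850 = 871.4650 ms.
RT(13) = 409 + 129·log₂(14) = 409 + 129·3.8074 = 900.1546 ms.
Difference = 871.4650 − 900.1546 = -28.6896 ≈ -28.7 ms.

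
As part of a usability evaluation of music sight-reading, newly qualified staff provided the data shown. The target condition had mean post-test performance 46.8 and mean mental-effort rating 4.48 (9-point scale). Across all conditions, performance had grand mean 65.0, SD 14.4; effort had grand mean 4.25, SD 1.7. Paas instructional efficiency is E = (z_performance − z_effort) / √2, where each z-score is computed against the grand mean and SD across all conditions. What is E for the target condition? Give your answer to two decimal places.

z_performance = (46.8 − 65.0) / 14.4 = -18.2000 / 14.4 = -1.2639.
z_effort = (4.48 − 4.25) / 1.7 = 0.2300 / 1.7 = 0.1353.
z_P − z_E = -1.2639 − 0.1353 = -1.3992.
E = -1.3992 / √2 = -1.3992 / 1.41421 = -0.9894 ≈ -0.99.

-0.99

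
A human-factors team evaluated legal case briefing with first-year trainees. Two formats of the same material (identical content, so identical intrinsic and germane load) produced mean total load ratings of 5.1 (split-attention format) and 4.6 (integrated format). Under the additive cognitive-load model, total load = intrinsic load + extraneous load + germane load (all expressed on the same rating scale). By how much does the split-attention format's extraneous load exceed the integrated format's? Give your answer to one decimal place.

Intrinsic and germane load are equal across formats, so the difference in total load equals the difference in extraneous load.
Extraneous-load difference = 5.1 − 4.6 = 0.5.

0.5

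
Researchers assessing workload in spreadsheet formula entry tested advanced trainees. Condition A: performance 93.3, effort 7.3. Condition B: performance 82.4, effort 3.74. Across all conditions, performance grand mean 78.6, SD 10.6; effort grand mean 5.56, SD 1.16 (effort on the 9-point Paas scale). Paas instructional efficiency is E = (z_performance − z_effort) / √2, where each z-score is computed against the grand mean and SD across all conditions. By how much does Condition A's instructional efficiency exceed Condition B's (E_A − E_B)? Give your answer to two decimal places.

-1.44

Condition A: z_P = (93.3 − 78.6)/10.6 = 1.3868; z_E = (7.3 − 5.56)/1.16 = 1.5000; E_A = (1.3868 − 1.5000)/√2 = -0.0800.
Condition B: z_P = (82.4 − 78.6)/10.6 = 0.3585; z_E = (3.74 − 5.56)/1.16 = -1.5690; E_B = (0.3585 − (-1.5690))/√2 = 1.3629.
E_A − E_B = -0.0800 − 1.3629 = -1.4429 ≈ -1.44.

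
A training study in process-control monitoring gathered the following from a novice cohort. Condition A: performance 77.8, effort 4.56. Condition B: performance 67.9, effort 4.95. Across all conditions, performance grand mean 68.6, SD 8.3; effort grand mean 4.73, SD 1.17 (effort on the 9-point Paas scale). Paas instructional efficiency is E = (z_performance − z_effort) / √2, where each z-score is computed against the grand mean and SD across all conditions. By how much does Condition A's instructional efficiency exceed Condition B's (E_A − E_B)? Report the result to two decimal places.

Condition A: z_P = (77.8 − 68.6)/8.3 = 1.1084; z_E = (4.56 − 4.73)/1.17 = -0.1453; E_A = (1.1084 − (-0.1453))/√2 = 0.8865.
Condition B: z_P = (67.9 − 68.6)/8.3 = -0.0843; z_E = (4.95 − 4.73)/1.17 = 0.1880; E_B = (-0.0843 − 0.1880)/√2 = -0.1925.
E_A − E_B = 0.8865 − (-0.1925) = 1.0790 ≈ 1.08.

1.08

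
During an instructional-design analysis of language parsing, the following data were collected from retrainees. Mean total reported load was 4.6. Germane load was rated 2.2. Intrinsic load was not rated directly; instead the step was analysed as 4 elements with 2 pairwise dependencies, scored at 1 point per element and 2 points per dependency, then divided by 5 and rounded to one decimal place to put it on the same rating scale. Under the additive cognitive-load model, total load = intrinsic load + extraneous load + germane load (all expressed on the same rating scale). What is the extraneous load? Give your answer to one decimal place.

Intrinsic (element-interactivity): (4 × 1 + 2 × 2) / 5 = 8 / 5 = 1.6000 → 1.6.
extraneous load = total − intrinsic − germane
             = 4.6 − 1.6 − 2.2 = 0.8.

0.8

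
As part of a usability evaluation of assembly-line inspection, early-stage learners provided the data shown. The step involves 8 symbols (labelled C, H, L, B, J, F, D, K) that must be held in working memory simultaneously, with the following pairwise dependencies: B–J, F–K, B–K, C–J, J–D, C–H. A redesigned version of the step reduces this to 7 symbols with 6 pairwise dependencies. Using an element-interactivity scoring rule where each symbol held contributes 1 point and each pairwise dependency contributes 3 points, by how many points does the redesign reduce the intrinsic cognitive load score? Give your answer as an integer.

Original: 8 × 1 + 6 × 3 = 8 + 18 = 26.
Redesigned: 7 × 1 + 6 × 3 = 7 + 18 = 25.
Reduction = 26 − 25 = 1.

1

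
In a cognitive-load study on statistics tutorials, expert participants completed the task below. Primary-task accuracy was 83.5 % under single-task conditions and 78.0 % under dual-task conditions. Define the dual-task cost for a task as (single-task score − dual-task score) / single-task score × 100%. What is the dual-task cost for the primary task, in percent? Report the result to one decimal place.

6.6

Cost = (83.5 − 78.0) / 83.5 × 100%
     = 5.5000 / 83.5 × 100% = 6.5868%.
≈ 6.6%.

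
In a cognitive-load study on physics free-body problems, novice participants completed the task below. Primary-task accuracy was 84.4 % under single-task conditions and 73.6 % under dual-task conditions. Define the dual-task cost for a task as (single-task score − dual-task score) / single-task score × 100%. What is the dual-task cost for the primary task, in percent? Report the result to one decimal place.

Cost = (84.4 − 73.6) / 84.4 × 100%
     = 10.8000 / 84.4 × 100% = 12.7962%.
≈ 12.8%.

12.8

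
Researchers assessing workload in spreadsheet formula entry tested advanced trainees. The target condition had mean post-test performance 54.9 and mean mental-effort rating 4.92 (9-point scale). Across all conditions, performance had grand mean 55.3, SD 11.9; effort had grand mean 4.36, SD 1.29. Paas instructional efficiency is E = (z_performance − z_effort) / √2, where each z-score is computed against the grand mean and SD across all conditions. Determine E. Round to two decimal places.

z_performance = (54.9 − 55.3) / 11.9 = -0.4000 / 11.9 = -0.0336.
z_effort = (4.92 − 4.36) / 1.29 = 0.5600 / 1.29 = 0.4341.
z_P − z_E = -0.0336 − 0.4341 = -0.4677.
E = -0.4677 / √2 = -0.4677 / 1.41421 = -0.3307 ≈ -0.33.

-0.33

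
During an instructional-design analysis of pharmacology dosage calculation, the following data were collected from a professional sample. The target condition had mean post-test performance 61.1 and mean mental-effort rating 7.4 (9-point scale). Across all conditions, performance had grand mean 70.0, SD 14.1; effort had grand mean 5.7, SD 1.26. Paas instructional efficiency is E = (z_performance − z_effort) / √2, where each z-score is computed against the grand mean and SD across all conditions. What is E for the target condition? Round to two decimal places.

z_performance = (61.1 − 70.0) / 14.1 = -8.9000 / 14.1 = -0.6312.
z_effort = (7.4 − 5.7) / 1.26 = 1.7000 / 1.26 = 1.3492.
z_P − z_E = -0.6312 − 1.3492 = -1.9804.
E = -1.9804 / √2 = -1.9804 / 1.41421 = -1.4004 ≈ -1.40.

-1.40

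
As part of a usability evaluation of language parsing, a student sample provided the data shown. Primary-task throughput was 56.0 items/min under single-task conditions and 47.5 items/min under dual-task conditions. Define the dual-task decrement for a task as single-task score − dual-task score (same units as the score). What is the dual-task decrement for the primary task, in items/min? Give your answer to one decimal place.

Decrement = 56.0 − 47.5 = 8.5000 items/min ≈ 8.5 items/min.

8.5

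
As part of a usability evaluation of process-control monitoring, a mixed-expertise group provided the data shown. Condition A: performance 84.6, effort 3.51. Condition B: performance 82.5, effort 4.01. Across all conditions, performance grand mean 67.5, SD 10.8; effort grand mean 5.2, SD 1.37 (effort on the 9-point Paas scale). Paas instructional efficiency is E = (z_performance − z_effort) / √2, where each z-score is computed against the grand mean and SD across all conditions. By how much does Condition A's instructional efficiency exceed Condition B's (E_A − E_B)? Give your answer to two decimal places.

0.40

Condition A: z_P = (84.6 − 67.5)/10.8 = 1.5833; z_E = (3.51 − 5.2)/1.37 = -1.2336; E_A = (1.5833 − (-1.2336))/√2 = 1.9918.
Condition B: z_P = (82.5 − 67.5)/10.8 = 1.3889; z_E = (4.01 − 5.2)/1.37 = -0.8686; E_B = (1.3889 − (-0.8686))/√2 = 1.5963.
E_A − E_B = 1.9918 − 1.5963 = 0.3955 ≈ 0.40.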